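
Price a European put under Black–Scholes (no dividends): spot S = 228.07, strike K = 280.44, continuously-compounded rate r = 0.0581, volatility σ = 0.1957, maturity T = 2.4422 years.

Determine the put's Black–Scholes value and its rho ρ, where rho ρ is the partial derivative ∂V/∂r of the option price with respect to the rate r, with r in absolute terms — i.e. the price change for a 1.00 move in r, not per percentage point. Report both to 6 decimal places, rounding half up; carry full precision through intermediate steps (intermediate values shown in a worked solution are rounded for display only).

σ√T = 0.1957·√2.4422 = 0.305831
d₁ = (ln(S/K) + (r+σ²/2)T) / (σ√T) = (ln(228.07/280.44) + (0.0581+0.1957²/2)·2.4422) / 0.305831 = (-0.206707 + 0.188658) / 0.305831 = -0.059017
d₂ = d₁ − σ√T = -0.059017 − 0.305831 = -0.364848
e^{−rT} = e^{−0.0581·2.4422} = 0.867715
N(−d₁) = 0.523531,  N(−d₂) = 0.642387
Put price V = K·e^{−rT}·N(−d₂) − S·N(−d₁) = 156.319849 − 119.401611 = 36.918238
ρ = −K·T·e^{−rT}·N(−d₂) = -381.764336

price = 36.918238
ρ = -381.764336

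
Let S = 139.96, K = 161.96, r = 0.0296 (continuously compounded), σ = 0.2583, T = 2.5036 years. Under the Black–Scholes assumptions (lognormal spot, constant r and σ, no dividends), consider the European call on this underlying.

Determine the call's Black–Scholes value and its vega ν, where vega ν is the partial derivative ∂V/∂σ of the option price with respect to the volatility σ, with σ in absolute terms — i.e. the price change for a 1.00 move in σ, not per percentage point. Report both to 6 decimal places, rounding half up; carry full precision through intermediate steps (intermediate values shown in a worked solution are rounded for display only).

σ√T = 0.2583·√2.5036 = 0.408702
d₁ = (ln(S/K) + (r+σ²/2)T) / (σ√T) = (ln(139.96/161.96) + (0.0296+0.2583²/2)·2.5036) / 0.408702 = (-0.145993 + 0.157625) / 0.408702 = 0.028462
d₂ = d₁ − σ√T = 0.028462 − 0.408702 = -0.380240
e^{−rT} = e^{−0.0296·2.5036} = 0.928573
N(d₁) = 0.511353,  N(d₂) = 0.351884
Call price V = S·N(d₁) − K·e^{−rT}·N(d₂) = 71.568997 − 52.920360 = 18.648637
φ(d₁) = (1/√(2π))·e^{−d₁²/2} = 0.398781
ν = S·φ(d₁)·√T = 88.312171

price = 18.648637
ν = 88.312171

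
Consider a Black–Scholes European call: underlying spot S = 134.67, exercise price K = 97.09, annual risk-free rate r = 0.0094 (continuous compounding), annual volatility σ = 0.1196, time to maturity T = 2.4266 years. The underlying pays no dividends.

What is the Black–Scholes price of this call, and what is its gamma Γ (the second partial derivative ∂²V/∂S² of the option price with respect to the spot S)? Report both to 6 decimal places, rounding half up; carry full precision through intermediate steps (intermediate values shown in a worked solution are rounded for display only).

σ√T = 0.1196·√2.4266 = 0.186307
d₁ = (ln(S/K) + (r+σ²/2)T) / (σ√T) = (ln(134.67/97.09) + (0.0094+0.1196²/2)·2.4266) / 0.186307 = (0.327189 + 0.040165) / 0.186307 = 1.971763
d₂ = d₁ − σ√T = 1.971763 − 0.186307 = 1.785456
e^{−rT} = e^{−0.0094·2.4266} = 0.977448
N(d₁) = 0.975682,  N(d₂) = 0.962906
Call price V = S·N(d₁) − K·e^{−rT}·N(d₂) = 131.395052 − 91.380231 = 40.014821
φ(d₁) = (1/√(2π))·e^{−d₁²/2} = 0.057105
Γ = φ(d₁) / (S·σ·√T) = 0.002276

price = 40.014821
Γ = 0.002276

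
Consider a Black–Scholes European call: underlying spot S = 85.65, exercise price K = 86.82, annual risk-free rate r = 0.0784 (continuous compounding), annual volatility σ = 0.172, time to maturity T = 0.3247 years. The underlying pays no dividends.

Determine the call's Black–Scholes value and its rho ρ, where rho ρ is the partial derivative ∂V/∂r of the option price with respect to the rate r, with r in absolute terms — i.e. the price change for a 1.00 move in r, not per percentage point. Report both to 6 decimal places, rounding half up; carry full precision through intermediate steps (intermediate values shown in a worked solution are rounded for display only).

price = 3.858368
ρ = 14.532883

σ√T = 0.172·√0.3247 = 0.098010
d₁ = (ln(S/K) + (r+σ²/2)T) / (σ√T) = (ln(85.65/86.82) + (0.0784+0.172²/2)·0.3247) / 0.098010 = (-0.013568 + 0.030259) / 0.098010 = 0.170306
d₂ = d₁ − σ√T = 0.170306 − 0.098010 = 0.072296
e^{−rT} = e^{−0.0784·0.3247} = 0.974865
N(d₁) = 0.567615,  N(d₂) = 0.528817
Call price V = S·N(d₁) − K·e^{−rT}·N(d₂) = 48.616245 − 44.757878 = 3.858368
ρ = K·T·e^{−rT}·N(d₂) = 14.532883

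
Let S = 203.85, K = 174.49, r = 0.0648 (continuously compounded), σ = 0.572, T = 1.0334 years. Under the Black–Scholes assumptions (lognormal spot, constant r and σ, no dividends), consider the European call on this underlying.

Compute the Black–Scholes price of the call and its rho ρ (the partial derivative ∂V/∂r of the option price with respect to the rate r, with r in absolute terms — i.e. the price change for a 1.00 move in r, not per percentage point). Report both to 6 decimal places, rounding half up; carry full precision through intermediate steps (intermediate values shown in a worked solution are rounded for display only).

price = 65.246657
ρ = 90.491929

σ√T = 0.572·√1.0334 = 0.581474
d₁ = (ln(S/K) + (r+σ²/2)T) / (σ√T) = (ln(203.85/174.49) + (0.0648+0.572²/2)·1.0334) / 0.581474 = (0.155517 + 0.236020) / 0.581474 = 0.673353
d₂ = d₁ − σ√T = 0.673353 − 0.581474 = 0.091879
e^{−rT} = e^{−0.0648·1.0334} = 0.935229
N(d₁) = 0.749639,  N(d₂) = 0.536603
Call price V = S·N(d₁) − K·e^{−rT}·N(d₂) = 152.813842 − 87.567185 = 65.246657
ρ = K·T·e^{−rT}·N(d₂) = 90.491929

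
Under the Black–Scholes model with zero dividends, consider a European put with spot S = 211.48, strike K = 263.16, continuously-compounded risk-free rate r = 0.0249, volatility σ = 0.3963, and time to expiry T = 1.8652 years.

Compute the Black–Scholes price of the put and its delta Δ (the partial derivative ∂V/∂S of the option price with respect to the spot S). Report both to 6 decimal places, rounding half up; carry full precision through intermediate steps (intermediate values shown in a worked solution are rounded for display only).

σ√T = 0.3963·√1.8652 = 0.541236
d₁ = (ln(S/K) + (r+σ²/2)T) / (σ√T) = (ln(211.48/263.16) + (0.0249+0.3963²/2)·1.8652) / 0.541236 = (-0.218632 + 0.192912) / 0.541236 = -0.047521
d₂ = d₁ − σ√T = -0.047521 − 0.541236 = -0.588757
e^{−rT} = e^{−0.0249·1.8652} = 0.954619
N(−d₁) = 0.518951,  N(−d₂) = 0.721988
Put price V = K·e^{−rT}·N(−d₂) − S·N(−d₁) = 181.375919 − 109.747750 = 71.628169
Δ = −N(−d₁) = -0.518951

price = 71.628169
Δ = -0.518951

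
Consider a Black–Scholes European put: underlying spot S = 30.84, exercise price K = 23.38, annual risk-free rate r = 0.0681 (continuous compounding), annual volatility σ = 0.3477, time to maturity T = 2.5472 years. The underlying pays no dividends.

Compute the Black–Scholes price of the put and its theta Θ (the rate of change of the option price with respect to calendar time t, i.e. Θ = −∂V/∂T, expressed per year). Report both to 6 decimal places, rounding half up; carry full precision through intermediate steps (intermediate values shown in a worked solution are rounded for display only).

σ√T = 0.3477·√2.5472 = 0.554927
d₁ = (ln(S/K) + (r+σ²/2)T) / (σ√T) = (ln(30.84/23.38) + (0.0681+0.3477²/2)·2.5472) / 0.554927 = (0.276932 + 0.327437) / 0.554927 = 1.089094
d₂ = d₁ − σ√T = 1.089094 − 0.554927 = 0.534167
e^{−rT} = e^{−0.0681·2.5472} = 0.840747
N(−d₁) = 0.138056,  N(−d₂) = 0.296613
Put price V = K·e^{−rT}·N(−d₂) − S·N(−d₁) = 5.830427 − 4.257654 = 1.572773
φ(d₁) = (1/√(2π))·e^{−d₁²/2} = 0.220468
Θ = −S·φ(d₁)·σ/(2√T) + r·K·e^{−rT}·N(−d₂) = −0.740634 + 0.397052 = -0.343582

price = 1.572773
Θ = -0.343582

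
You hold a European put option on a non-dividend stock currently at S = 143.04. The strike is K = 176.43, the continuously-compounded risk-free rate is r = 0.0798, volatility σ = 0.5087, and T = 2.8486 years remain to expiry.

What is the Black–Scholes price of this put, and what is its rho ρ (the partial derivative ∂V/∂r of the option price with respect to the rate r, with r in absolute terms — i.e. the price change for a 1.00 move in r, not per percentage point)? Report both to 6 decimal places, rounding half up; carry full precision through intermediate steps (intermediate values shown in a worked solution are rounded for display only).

σ√T = 0.5087·√2.8486 = 0.858573
d₁ = (ln(S/K) + (r+σ²/2)T) / (σ√T) = (ln(143.04/176.43) + (0.0798+0.5087²/2)·2.8486) / 0.858573 = (-0.209800 + 0.595892) / 0.858573 = 0.449691
d₂ = d₁ − σ√T = 0.449691 − 0.858573 = -0.408883
e^{−rT} = e^{−0.0798·2.8486} = 0.796667
N(−d₁) = 0.326467,  N(−d₂) = 0.658687
Put price V = K·e^{−rT}·N(−d₂) − S·N(−d₁) = 92.582420 − 46.697796 = 45.884624
ρ = −K·T·e^{−rT}·N(−d₂) = -263.730282

price = 45.884624
ρ = -263.730282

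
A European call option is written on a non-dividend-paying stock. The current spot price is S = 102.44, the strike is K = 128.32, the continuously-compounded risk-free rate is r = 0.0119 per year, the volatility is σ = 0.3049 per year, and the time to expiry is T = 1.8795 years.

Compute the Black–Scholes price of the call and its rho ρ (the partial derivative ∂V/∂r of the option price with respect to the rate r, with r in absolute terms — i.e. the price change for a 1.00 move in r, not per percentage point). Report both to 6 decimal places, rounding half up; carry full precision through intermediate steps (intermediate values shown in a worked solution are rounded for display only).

σ√T = 0.3049·√1.8795 = 0.418002
d₁ = (ln(S/K) + (r+σ²/2)T) / (σ√T) = (ln(102.44/128.32) + (0.0119+0.3049²/2)·1.8795) / 0.418002 = (-0.225250 + 0.109729) / 0.418002 = -0.276364
d₂ = d₁ − σ√T = -0.276364 − 0.418002 = -0.694367
e^{−rT} = e^{−0.0119·1.8795} = 0.977882
N(d₁) = 0.391134,  N(d₂) = 0.243726
Call price V = S·N(d₁) − K·e^{−rT}·N(d₂) = 40.067780 − 30.583211 = 9.484569
ρ = K·T·e^{−rT}·N(d₂) = 57.481145

price = 9.484569
ρ = 57.481145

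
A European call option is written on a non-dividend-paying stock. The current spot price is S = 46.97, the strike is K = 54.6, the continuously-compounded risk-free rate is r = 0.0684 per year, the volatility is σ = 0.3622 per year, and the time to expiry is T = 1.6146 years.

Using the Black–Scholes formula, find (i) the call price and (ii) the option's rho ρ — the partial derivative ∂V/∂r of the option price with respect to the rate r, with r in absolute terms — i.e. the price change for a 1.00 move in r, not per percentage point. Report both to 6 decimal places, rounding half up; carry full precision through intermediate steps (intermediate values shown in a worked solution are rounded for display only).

σ√T = 0.3622·√1.6146 = 0.460236
d₁ = (ln(S/K) + (r+σ²/2)T) / (σ√T) = (ln(46.97/54.6) + (0.0684+0.3622²/2)·1.6146) / 0.460236 = (-0.150525 + 0.216347) / 0.460236 = 0.143019
d₂ = d₁ − σ√T = 0.143019 − 0.460236 = -0.317217
e^{−rT} = e^{−0.0684·1.6146} = 0.895441
N(d₁) = 0.556862,  N(d₂) = 0.375539
Call price V = S·N(d₁) − K·e^{−rT}·N(d₂) = 26.155830 − 18.360532 = 7.795298
ρ = K·T·e^{−rT}·N(d₂) = 29.644914

price = 7.795298
ρ = 29.644914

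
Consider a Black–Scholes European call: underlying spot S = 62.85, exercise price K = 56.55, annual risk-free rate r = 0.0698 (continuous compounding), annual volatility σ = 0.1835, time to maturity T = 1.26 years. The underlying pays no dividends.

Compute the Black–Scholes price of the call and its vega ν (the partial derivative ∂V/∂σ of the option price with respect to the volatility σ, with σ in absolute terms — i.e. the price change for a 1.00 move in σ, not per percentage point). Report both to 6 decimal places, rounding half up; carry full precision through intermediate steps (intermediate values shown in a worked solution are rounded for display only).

σ√T = 0.1835·√1.26 = 0.205978
d₁ = (ln(S/K) + (r+σ²/2)T) / (σ√T) = (ln(62.85/56.55) + (0.0698+0.1835²/2)·1.26) / 0.205978 = (0.105626 + 0.109162) / 0.205978 = 1.042767
d₂ = d₁ − σ√T = 1.042767 − 0.205978 = 0.836788
e^{−rT} = e^{−0.0698·1.26} = 0.915808
N(d₁) = 0.851472,  N(d₂) = 0.798644
Call price V = S·N(d₁) − K·e^{−rT}·N(d₂) = 53.515004 − 41.360964 = 12.154040
φ(d₁) = (1/√(2π))·e^{−d₁²/2} = 0.231629
ν = S·φ(d₁)·√T = 16.341160

price = 12.154040
ν = 16.341160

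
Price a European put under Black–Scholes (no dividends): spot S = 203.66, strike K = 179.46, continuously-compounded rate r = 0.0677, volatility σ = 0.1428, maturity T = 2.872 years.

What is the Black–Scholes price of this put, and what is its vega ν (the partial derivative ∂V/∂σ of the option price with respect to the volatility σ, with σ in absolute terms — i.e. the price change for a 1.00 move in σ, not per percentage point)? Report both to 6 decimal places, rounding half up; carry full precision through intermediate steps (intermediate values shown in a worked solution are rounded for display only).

σ√T = 0.1428·√2.872 = 0.242003
d₁ = (ln(S/K) + (r+σ²/2)T) / (σ√T) = (ln(203.66/179.46) + (0.0677+0.1428²/2)·2.872) / 0.242003 = (0.126500 + 0.223717) / 0.242003 = 1.447159
d₂ = d₁ − σ√T = 1.447159 − 0.242003 = 1.205157
e^{−rT} = e^{−0.0677·2.872} = 0.823300
N(−d₁) = 0.073926,  N(−d₂) = 0.114071
Put price V = K·e^{−rT}·N(−d₂) − S·N(−d₁) = 16.853989 − 15.055795 = 1.798193
φ(d₁) = (1/√(2π))·e^{−d₁²/2} = 0.140005
ν = S·φ(d₁)·√T = 48.321782

price = 1.798193
ν = 48.321782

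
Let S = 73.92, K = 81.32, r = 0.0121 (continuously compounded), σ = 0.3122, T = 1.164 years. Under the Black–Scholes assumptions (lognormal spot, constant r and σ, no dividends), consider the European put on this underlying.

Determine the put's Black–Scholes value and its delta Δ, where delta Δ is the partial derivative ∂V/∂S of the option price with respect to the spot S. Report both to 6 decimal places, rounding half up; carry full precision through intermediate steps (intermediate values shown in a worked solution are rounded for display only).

σ√T = 0.3122·√1.164 = 0.336829
d₁ = (ln(S/K) + (r+σ²/2)T) / (σ√T) = (ln(73.92/81.32) + (0.0121+0.3122²/2)·1.164) / 0.336829 = (-0.095409 + 0.070811) / 0.336829 = -0.073026
d₂ = d₁ − σ√T = -0.073026 − 0.336829 = -0.409855
e^{−rT} = e^{−0.0121·1.164} = 0.986014
N(−d₁) = 0.529107,  N(−d₂) = 0.659044
Put price V = K·e^{−rT}·N(−d₂) − S·N(−d₁) = 52.843905 − 39.111613 = 13.732292
Δ = −N(−d₁) = -0.529107

price = 13.732292
Δ = -0.529107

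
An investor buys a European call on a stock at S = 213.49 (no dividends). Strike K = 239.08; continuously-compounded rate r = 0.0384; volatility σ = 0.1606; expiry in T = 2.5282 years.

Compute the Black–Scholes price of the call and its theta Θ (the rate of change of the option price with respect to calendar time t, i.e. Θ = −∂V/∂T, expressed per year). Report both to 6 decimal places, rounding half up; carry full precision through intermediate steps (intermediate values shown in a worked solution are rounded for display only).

σ√T = 0.1606·√2.5282 = 0.255359
d₁ = (ln(S/K) + (r+σ²/2)T) / (σ√T) = (ln(213.49/239.08) + (0.0384+0.1606²/2)·2.5282) / 0.255359 = (-0.113208 + 0.129687) / 0.255359 = 0.064532
d₂ = d₁ − σ√T = 0.064532 − 0.255359 = -0.190827
e^{−rT} = e^{−0.0384·2.5282} = 0.907481
N(d₁) = 0.525727,  N(d₂) = 0.424330
Call price V = S·N(d₁) − K·e^{−rT}·N(d₂) = 112.237371 − 92.062951 = 20.174419
φ(d₁) = (1/√(2π))·e^{−d₁²/2} = 0.398112
Θ = −S·φ(d₁)·σ/(2√T) − r·K·e^{−rT}·N(d₂) = −4.292331 − 3.535217 = -7.827548

price = 20.174419
Θ = -7.827548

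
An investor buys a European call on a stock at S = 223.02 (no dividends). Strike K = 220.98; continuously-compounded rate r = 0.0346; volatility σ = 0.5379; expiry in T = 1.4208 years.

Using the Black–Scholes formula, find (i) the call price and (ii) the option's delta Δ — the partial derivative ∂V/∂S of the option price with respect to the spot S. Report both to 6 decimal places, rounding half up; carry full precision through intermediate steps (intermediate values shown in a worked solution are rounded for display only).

price = 61.032058
Δ = 0.659679

σ√T = 0.5379·√1.4208 = 0.641162
d₁ = (ln(S/K) + (r+σ²/2)T) / (σ√T) = (ln(223.02/220.98) + (0.0346+0.5379²/2)·1.4208) / 0.641162 = (0.009189 + 0.254704) / 0.641162 = 0.411586
d₂ = d₁ − σ√T = 0.411586 − 0.641162 = -0.229576
e^{−rT} = e^{−0.0346·1.4208} = 0.952029
N(d₁) = 0.659679,  N(d₂) = 0.409211
Call price V = S·N(d₁) − K·e^{−rT}·N(d₂) = 147.121520 − 86.089462 = 61.032058
Δ = N(d₁) = 0.659679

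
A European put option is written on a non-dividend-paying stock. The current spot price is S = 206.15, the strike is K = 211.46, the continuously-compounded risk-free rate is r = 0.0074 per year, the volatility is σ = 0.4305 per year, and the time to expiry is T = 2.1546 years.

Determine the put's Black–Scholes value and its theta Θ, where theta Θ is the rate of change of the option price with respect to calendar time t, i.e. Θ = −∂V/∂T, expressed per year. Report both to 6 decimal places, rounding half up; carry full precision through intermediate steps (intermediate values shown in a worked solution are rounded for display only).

price = 52.349639
Θ = -10.556506

σ√T = 0.4305·√2.1546 = 0.631912
d₁ = (ln(S/K) + (r+σ²/2)T) / (σ√T) = (ln(206.15/211.46) + (0.0074+0.4305²/2)·2.1546) / 0.631912 = (-0.025432 + 0.215600) / 0.631912 = 0.300942
d₂ = d₁ − σ√T = 0.300942 − 0.631912 = -0.330970
e^{−rT} = e^{−0.0074·2.1546} = 0.984182
N(−d₁) = 0.381730,  N(−d₂) = 0.629667
Put price V = K·e^{−rT}·N(−d₂) − S·N(−d₁) = 131.043182 − 78.693544 = 52.349639
φ(d₁) = (1/√(2π))·e^{−d₁²/2} = 0.381280
Θ = −S·φ(d₁)·σ/(2√T) + r·K·e^{−rT}·N(−d₂) = −11.526226 + 0.969720 = -10.556506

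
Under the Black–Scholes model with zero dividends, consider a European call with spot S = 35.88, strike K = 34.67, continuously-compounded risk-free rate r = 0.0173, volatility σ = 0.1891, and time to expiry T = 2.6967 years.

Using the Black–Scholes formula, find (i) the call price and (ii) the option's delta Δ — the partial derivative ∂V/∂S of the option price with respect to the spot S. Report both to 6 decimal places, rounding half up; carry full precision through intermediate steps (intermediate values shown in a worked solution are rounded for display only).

price = 5.792739
Δ = 0.661285

σ√T = 0.1891·√2.6967 = 0.310533
d₁ = (ln(S/K) + (r+σ²/2)T) / (σ√T) = (ln(35.88/34.67) + (0.0173+0.1891²/2)·2.6967) / 0.310533 = (0.034305 + 0.094868) / 0.310533 = 0.415974
d₂ = d₁ − σ√T = 0.415974 − 0.310533 = 0.105441
e^{−rT} = e^{−0.0173·2.6967} = 0.954419
N(d₁) = 0.661285,  N(d₂) = 0.541987
Call price V = S·N(d₁) − K·e^{−rT}·N(d₂) = 23.726919 − 17.934180 = 5.792739
Δ = N(d₁) = 0.661285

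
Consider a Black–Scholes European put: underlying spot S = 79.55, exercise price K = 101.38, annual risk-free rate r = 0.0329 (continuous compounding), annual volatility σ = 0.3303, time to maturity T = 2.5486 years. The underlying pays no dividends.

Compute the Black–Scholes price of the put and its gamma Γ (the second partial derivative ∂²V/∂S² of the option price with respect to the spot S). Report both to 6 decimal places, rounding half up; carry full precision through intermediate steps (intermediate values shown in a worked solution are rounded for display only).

price = 25.588848
Γ = 0.009504

σ√T = 0.3303·√2.5486 = 0.527302
d₁ = (ln(S/K) + (r+σ²/2)T) / (σ√T) = (ln(79.55/101.38) + (0.0329+0.3303²/2)·2.5486) / 0.527302 = (-0.242490 + 0.222873) / 0.527302 = -0.037203
d₂ = d₁ − σ√T = -0.037203 − 0.527302 = -0.564505
e^{−rT} = e^{−0.0329·2.5486} = 0.919570
N(−d₁) = 0.514839,  N(−d₂) = 0.713795
Put price V = K·e^{−rT}·N(−d₂) − S·N(−d₁) = 66.544259 − 40.955410 = 25.588848
φ(d₁) = (1/√(2π))·e^{−d₁²/2} = 0.398666
Γ = φ(d₁) / (S·σ·√T) = 0.009504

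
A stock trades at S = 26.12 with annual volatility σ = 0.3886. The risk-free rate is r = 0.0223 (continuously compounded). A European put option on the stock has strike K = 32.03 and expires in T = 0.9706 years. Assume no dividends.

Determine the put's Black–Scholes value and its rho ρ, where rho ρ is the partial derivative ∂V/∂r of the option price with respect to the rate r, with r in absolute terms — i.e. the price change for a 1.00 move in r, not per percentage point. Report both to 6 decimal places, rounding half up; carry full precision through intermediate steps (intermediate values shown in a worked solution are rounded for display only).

price = 7.451714
ρ = -22.750871

σ√T = 0.3886·√0.9706 = 0.382845
d₁ = (ln(S/K) + (r+σ²/2)T) / (σ√T) = (ln(26.12/32.03) + (0.0223+0.3886²/2)·0.9706) / 0.382845 = (-0.203972 + 0.094930) / 0.382845 = -0.284821
d₂ = d₁ − σ√T = -0.284821 − 0.382845 = -0.667666
e^{−rT} = e^{−0.0223·0.9706} = 0.978588
N(−d₁) = 0.612109,  N(−d₂) = 0.747826
Put price V = K·e^{−rT}·N(−d₂) − S·N(−d₁) = 23.440007 − 15.988293 = 7.451714
ρ = −K·T·e^{−rT}·N(−d₂) = -22.750871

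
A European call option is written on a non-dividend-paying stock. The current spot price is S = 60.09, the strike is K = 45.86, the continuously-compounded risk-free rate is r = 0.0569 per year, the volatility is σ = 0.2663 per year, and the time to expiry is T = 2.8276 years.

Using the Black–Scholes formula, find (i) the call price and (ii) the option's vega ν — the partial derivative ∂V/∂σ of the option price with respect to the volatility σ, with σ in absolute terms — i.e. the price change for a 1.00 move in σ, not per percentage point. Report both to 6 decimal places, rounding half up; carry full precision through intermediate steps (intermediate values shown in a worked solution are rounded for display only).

price = 22.954062
ν = 19.935179

σ√T = 0.2663·√2.8276 = 0.447796
d₁ = (ln(S/K) + (r+σ²/2)T) / (σ√T) = (ln(60.09/45.86) + (0.0569+0.2663²/2)·2.8276) / 0.447796 = (0.270250 + 0.261151) / 0.447796 = 1.186704
d₂ = d₁ − σ√T = 1.186704 − 0.447796 = 0.738908
e^{−rT} = e^{−0.0569·2.8276} = 0.851385
N(d₁) = 0.882328,  N(d₂) = 0.770019
Call price V = S·N(d₁) − K·e^{−rT}·N(d₂) = 53.019077 − 30.065014 = 22.954062
φ(d₁) = (1/√(2π))·e^{−d₁²/2} = 0.197292
ν = S·φ(d₁)·√T = 19.935179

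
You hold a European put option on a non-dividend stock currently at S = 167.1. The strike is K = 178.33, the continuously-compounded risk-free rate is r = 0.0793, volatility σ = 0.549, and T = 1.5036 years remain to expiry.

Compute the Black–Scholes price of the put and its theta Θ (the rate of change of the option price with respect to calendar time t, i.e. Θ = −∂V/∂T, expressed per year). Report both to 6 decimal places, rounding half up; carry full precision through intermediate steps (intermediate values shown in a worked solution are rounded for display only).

σ√T = 0.549·√1.5036 = 0.673191
d₁ = (ln(S/K) + (r+σ²/2)T) / (σ√T) = (ln(167.1/178.33) + (0.0793+0.549²/2)·1.5036) / 0.673191 = (-0.065043 + 0.345829) / 0.673191 = 0.417096
d₂ = d₁ − σ√T = 0.417096 − 0.673191 = -0.256095
e^{−rT} = e^{−0.0793·1.5036} = 0.887599
N(−d₁) = 0.338304,  N(−d₂) = 0.601061
Put price V = K·e^{−rT}·N(−d₂) − S·N(−d₁) = 95.139292 − 56.530613 = 38.608679
φ(d₁) = (1/√(2π))·e^{−d₁²/2} = 0.365707
Θ = −S·φ(d₁)·σ/(2√T) + r·K·e^{−rT}·N(−d₂) = −13.679991 + 7.544546 = -6.135445

price = 38.608679
Θ = -6.135445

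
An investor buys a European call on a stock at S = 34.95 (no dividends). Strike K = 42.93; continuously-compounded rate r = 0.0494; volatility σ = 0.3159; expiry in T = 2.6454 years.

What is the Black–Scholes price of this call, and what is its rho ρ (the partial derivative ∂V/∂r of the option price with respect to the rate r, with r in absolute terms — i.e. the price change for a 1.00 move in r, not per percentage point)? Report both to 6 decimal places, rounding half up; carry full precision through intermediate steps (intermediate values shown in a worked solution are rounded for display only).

price = 6.077771
ρ = 34.235657

σ√T = 0.3159·√2.6454 = 0.513801
d₁ = (ln(S/K) + (r+σ²/2)T) / (σ√T) = (ln(34.95/42.93) + (0.0494+0.3159²/2)·2.6454) / 0.513801 = (-0.205652 + 0.262679) / 0.513801 = 0.110989
d₂ = d₁ − σ√T = 0.110989 − 0.513801 = -0.402812
e^{−rT} = e^{−0.0494·2.6454} = 0.877496
N(d₁) = 0.544187,  N(d₂) = 0.343543
Call price V = S·N(d₁) − K·e^{−rT}·N(d₂) = 19.019352 − 12.941581 = 6.077771
ρ = K·T·e^{−rT}·N(d₂) = 34.235657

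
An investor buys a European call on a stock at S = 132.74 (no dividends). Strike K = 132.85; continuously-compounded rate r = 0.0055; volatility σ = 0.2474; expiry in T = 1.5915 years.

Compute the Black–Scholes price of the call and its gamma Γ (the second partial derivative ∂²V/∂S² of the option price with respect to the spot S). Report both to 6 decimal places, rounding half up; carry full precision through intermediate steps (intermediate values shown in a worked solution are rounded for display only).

price = 16.925128
Γ = 0.009472

σ√T = 0.2474·√1.5915 = 0.312107
d₁ = (ln(S/K) + (r+σ²/2)T) / (σ√T) = (ln(132.74/132.85) + (0.0055+0.2474²/2)·1.5915) / 0.312107 = (-0.000828 + 0.057459) / 0.312107 = 0.181445
d₂ = d₁ − σ√T = 0.181445 − 0.312107 = -0.130662
e^{−rT} = e^{−0.0055·1.5915} = 0.991285
N(d₁) = 0.571991,  N(d₂) = 0.448021
Call price V = S·N(d₁) − K·e^{−rT}·N(d₂) = 75.926064 − 59.000937 = 16.925128
φ(d₁) = (1/√(2π))·e^{−d₁²/2} = 0.392429
Γ = φ(d₁) / (S·σ·√T) = 0.009472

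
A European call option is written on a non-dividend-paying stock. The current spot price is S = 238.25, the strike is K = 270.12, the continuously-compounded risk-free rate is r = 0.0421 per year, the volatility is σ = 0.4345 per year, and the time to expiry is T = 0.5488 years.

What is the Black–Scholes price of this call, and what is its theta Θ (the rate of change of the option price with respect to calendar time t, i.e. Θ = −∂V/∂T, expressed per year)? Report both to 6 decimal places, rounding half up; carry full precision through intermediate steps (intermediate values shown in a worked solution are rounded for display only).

price = 20.852196
Θ = -31.041348

σ√T = 0.4345·√0.5488 = 0.321882
d₁ = (ln(S/K) + (r+σ²/2)T) / (σ√T) = (ln(238.25/270.12) + (0.0421+0.4345²/2)·0.5488) / 0.321882 = (-0.125546 + 0.074909) / 0.321882 = -0.157316
d₂ = d₁ − σ√T = -0.157316 − 0.321882 = -0.479198
e^{−rT} = e^{−0.0421·0.5488} = 0.977160
N(d₁) = 0.437498,  N(d₂) = 0.315899
Call price V = S·N(d₁) − K·e^{−rT}·N(d₂) = 104.233867 − 83.381670 = 20.852196
φ(d₁) = (1/√(2π))·e^{−d₁²/2} = 0.394036
Θ = −S·φ(d₁)·σ/(2√T) − r·K·e^{−rT}·N(d₂) = −27.530980 − 3.510368 = -31.041348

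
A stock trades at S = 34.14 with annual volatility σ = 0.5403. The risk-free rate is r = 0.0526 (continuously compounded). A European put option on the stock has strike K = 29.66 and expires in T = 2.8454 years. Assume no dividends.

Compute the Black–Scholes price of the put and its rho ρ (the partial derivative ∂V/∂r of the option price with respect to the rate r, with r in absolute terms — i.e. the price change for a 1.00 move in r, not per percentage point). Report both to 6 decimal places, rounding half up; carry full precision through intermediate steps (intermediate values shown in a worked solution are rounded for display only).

σ√T = 0.5403·√2.8454 = 0.911395
d₁ = (ln(S/K) + (r+σ²/2)T) / (σ√T) = (ln(34.14/29.66) + (0.0526+0.5403²/2)·2.8454) / 0.911395 = (0.140670 + 0.564988) / 0.911395 = 0.774262
d₂ = d₁ − σ√T = 0.774262 − 0.911395 = -0.137133
e^{−rT} = e^{−0.0526·2.8454} = 0.860994
N(−d₁) = 0.219388,  N(−d₂) = 0.554537
Put price V = K·e^{−rT}·N(−d₂) − S·N(−d₁) = 14.161253 − 7.489901 = 6.671353
ρ = −K·T·e^{−rT}·N(−d₂) = -40.294429

price = 6.671353
ρ = -40.294429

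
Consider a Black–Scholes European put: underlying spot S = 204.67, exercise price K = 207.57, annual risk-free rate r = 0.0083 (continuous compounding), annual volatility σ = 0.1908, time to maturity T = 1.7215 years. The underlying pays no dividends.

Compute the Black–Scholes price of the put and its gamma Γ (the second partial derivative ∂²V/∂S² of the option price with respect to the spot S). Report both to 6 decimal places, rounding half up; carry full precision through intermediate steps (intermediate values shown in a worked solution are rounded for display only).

price = 20.362862
Γ = 0.007725

σ√T = 0.1908·√1.7215 = 0.250341
d₁ = (ln(S/K) + (r+σ²/2)T) / (σ√T) = (ln(204.67/207.57) + (0.0083+0.1908²/2)·1.7215) / 0.250341 = (-0.014070 + 0.045624) / 0.250341 = 0.126044
d₂ = d₁ − σ√T = 0.126044 − 0.250341 = -0.124297
e^{−rT} = e^{−0.0083·1.7215} = 0.985813
N(−d₁) = 0.449848,  N(−d₂) = 0.549460
Put price V = K·e^{−rT}·N(−d₂) − S·N(−d₁) = 112.433344 − 92.070482 = 20.362862
φ(d₁) = (1/√(2π))·e^{−d₁²/2} = 0.395786
Γ = φ(d₁) / (S·σ·√T) = 0.007725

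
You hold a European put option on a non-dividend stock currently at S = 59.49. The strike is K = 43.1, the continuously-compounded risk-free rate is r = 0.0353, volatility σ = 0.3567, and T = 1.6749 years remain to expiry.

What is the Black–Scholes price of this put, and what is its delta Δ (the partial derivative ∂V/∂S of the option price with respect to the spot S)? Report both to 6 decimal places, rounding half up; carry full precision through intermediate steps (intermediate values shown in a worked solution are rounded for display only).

σ√T = 0.3567·√1.6749 = 0.461634
d₁ = (ln(S/K) + (r+σ²/2)T) / (σ√T) = (ln(59.49/43.1) + (0.0353+0.3567²/2)·1.6749) / 0.461634 = (0.322285 + 0.165677) / 0.461634 = 1.057033
d₂ = d₁ − σ√T = 1.057033 − 0.461634 = 0.595399
e^{−rT} = e^{−0.0353·1.6749} = 0.942590
N(−d₁) = 0.145248,  N(−d₂) = 0.275788
Put price V = K·e^{−rT}·N(−d₂) − S·N(−d₁) = 11.204074 − 8.640820 = 2.563253
Δ = −N(−d₁) = -0.145248

price = 2.563253
Δ = -0.145248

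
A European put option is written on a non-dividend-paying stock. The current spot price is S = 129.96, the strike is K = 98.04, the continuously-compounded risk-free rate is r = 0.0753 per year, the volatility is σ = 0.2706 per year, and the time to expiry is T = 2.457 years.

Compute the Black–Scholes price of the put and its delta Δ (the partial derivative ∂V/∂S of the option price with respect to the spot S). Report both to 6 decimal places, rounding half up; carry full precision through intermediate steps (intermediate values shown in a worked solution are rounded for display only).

σ√T = 0.2706·√2.457 = 0.424161
d₁ = (ln(S/K) + (r+σ²/2)T) / (σ√T) = (ln(129.96/98.04) + (0.0753+0.2706²/2)·2.457) / 0.424161 = (0.281851 + 0.274968) / 0.424161 = 1.312756
d₂ = d₁ − σ√T = 1.312756 − 0.424161 = 0.888595
e^{−rT} = e^{−0.0753·2.457} = 0.831094
N(−d₁) = 0.094633,  N(−d₂) = 0.187110
Put price V = K·e^{−rT}·N(−d₂) − S·N(−d₁) = 15.245839 − 12.298454 = 2.947385
Δ = −N(−d₁) = -0.094633

price = 2.947385
Δ = -0.094633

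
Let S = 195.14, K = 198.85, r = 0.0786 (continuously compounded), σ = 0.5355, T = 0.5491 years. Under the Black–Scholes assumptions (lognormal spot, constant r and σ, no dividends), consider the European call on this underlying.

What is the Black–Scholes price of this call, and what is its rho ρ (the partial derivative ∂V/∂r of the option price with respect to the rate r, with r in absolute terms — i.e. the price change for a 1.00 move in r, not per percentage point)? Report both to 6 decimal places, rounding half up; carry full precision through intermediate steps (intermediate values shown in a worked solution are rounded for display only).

σ√T = 0.5355·√0.5491 = 0.396812
d₁ = (ln(S/K) + (r+σ²/2)T) / (σ√T) = (ln(195.14/198.85) + (0.0786+0.5355²/2)·0.5491) / 0.396812 = (-0.018834 + 0.121889) / 0.396812 = 0.259709
d₂ = d₁ − σ√T = 0.259709 − 0.396812 = -0.137103
e^{−rT} = e^{−0.0786·0.5491} = 0.957759
N(d₁) = 0.602456,  N(d₂) = 0.445475
Call price V = S·N(d₁) − K·e^{−rT}·N(d₂) = 117.563244 − 84.840786 = 32.722458
ρ = K·T·e^{−rT}·N(d₂) = 46.586075

price = 32.722458
ρ = 46.586075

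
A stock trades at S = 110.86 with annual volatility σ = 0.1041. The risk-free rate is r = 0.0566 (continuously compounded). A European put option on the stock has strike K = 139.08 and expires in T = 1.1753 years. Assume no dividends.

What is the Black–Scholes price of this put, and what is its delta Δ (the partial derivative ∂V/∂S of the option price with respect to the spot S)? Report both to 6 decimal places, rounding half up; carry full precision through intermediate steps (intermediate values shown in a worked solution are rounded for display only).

price = 19.744113
Δ = -0.913654

σ√T = 0.1041·√1.1753 = 0.112856
d₁ = (ln(S/K) + (r+σ²/2)T) / (σ√T) = (ln(110.86/139.08) + (0.0566+0.1041²/2)·1.1753) / 0.112856 = (-0.226781 + 0.072890) / 0.112856 = -1.363603
d₂ = d₁ − σ√T = -1.363603 − 0.112856 = -1.476459
e^{−rT} = e^{−0.0566·1.1753} = 0.935642
N(−d₁) = 0.913654,  N(−d₂) = 0.930090
Put price V = K·e^{−rT}·N(−d₂) − S·N(−d₁) = 121.031765 − 101.287651 = 19.744113
Δ = −N(−d₁) = -0.913654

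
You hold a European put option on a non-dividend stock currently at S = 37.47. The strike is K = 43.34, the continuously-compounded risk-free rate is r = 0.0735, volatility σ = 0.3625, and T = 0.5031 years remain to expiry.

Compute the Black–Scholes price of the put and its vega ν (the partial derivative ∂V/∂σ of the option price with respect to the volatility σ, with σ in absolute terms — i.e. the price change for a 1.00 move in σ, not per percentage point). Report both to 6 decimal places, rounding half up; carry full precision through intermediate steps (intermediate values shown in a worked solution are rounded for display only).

σ√T = 0.3625·√0.5031 = 0.257120
d₁ = (ln(S/K) + (r+σ²/2)T) / (σ√T) = (ln(37.47/43.34) + (0.0735+0.3625²/2)·0.5031) / 0.257120 = (-0.145535 + 0.070033) / 0.257120 = -0.293647
d₂ = d₁ − σ√T = -0.293647 − 0.257120 = -0.550766
e^{−rT} = e^{−0.0735·0.5031} = 0.963697
N(−d₁) = 0.615486,  N(−d₂) = 0.709103
Put price V = K·e^{−rT}·N(−d₂) − S·N(−d₁) = 29.616857 − 23.062261 = 6.554596
φ(d₁) = (1/√(2π))·e^{−d₁²/2} = 0.382108
ν = S·φ(d₁)·√T = 10.155392

price = 6.554596
ν = 10.155392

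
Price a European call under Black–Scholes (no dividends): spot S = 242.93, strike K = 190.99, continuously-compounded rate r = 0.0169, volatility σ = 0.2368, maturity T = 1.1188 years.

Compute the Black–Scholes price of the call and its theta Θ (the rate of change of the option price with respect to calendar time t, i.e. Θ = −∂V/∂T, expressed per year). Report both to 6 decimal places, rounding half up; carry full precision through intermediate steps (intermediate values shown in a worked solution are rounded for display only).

price = 59.653025
Θ = -8.121741

σ√T = 0.2368·√1.1188 = 0.250471
d₁ = (ln(S/K) + (r+σ²/2)T) / (σ√T) = (ln(242.93/190.99) + (0.0169+0.2368²/2)·1.1188) / 0.250471 = (0.240552 + 0.050276) / 0.250471 = 1.161123
d₂ = d₁ − σ√T = 1.161123 − 0.250471 = 0.910652
e^{−rT} = e^{−0.0169·1.1188} = 0.981270
N(d₁) = 0.877204,  N(d₂) = 0.818761
Call price V = S·N(d₁) − K·e^{−rT}·N(d₂) = 213.099173 − 153.446149 = 59.653025
φ(d₁) = (1/√(2π))·e^{−d₁²/2} = 0.203306
Θ = −S·φ(d₁)·σ/(2√T) − r·K·e^{−rT}·N(d₂) = −5.528501 − 2.593240 = -8.121741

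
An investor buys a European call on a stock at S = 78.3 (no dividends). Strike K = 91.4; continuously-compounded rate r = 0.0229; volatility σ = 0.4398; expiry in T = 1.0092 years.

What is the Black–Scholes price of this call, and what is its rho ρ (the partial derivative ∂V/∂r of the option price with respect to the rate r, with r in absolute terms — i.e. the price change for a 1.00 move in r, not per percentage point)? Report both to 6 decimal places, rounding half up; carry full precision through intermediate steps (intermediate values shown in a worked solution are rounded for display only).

price = 9.779947
ρ = 27.217724

σ√T = 0.4398·√1.0092 = 0.441818
d₁ = (ln(S/K) + (r+σ²/2)T) / (σ√T) = (ln(78.3/91.4) + (0.0229+0.4398²/2)·1.0092) / 0.441818 = (-0.154698 + 0.120712) / 0.441818 = -0.076922
d₂ = d₁ − σ√T = -0.076922 − 0.441818 = -0.518740
e^{−rT} = e^{−0.0229·1.0092} = 0.977154
N(d₁) = 0.469343,  N(d₂) = 0.301971
Call price V = S·N(d₁) − K·e^{−rT}·N(d₂) = 36.749551 − 26.969604 = 9.779947
ρ = K·T·e^{−rT}·N(d₂) = 27.217724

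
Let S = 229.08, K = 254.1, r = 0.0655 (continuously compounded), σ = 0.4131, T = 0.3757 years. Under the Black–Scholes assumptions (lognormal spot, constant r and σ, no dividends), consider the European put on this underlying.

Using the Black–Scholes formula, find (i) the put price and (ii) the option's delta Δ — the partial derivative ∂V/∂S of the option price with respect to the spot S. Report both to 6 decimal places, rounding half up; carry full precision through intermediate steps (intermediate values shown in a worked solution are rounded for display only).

σ√T = 0.4131·√0.3757 = 0.253207
d₁ = (ln(S/K) + (r+σ²/2)T) / (σ√T) = (ln(229.08/254.1) + (0.0655+0.4131²/2)·0.3757) / 0.253207 = (-0.103657 + 0.056665) / 0.253207 = -0.185585
d₂ = d₁ − σ√T = -0.185585 − 0.253207 = -0.438792
e^{−rT} = e^{−0.0655·0.3757} = 0.975692
N(−d₁) = 0.573615,  N(−d₂) = 0.669594
Put price V = K·e^{−rT}·N(−d₂) − S·N(−d₁) = 166.007917 − 131.403670 = 34.604247
Δ = −N(−d₁) = -0.573615

price = 34.604247
Δ = -0.573615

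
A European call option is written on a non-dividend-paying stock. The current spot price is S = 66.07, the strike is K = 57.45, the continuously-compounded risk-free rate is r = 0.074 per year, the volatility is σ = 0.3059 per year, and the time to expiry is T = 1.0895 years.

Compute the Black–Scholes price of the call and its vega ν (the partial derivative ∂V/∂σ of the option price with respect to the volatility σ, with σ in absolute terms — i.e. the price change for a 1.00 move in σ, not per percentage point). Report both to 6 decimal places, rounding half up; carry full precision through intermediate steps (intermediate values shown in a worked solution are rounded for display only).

σ√T = 0.3059·√1.0895 = 0.319296
d₁ = (ln(S/K) + (r+σ²/2)T) / (σ√T) = (ln(66.07/57.45) + (0.074+0.3059²/2)·1.0895) / 0.319296 = (0.139800 + 0.131598) / 0.319296 = 0.849988
d₂ = d₁ − σ√T = 0.849988 − 0.319296 = 0.530693
e^{−rT} = e^{−0.074·1.0895} = 0.922541
N(d₁) = 0.802334,  N(d₂) = 0.702184
Call price V = S·N(d₁) − K·e^{−rT}·N(d₂) = 53.010223 − 37.215762 = 15.794461
φ(d₁) = (1/√(2π))·e^{−d₁²/2} = 0.277988
ν = S·φ(d₁)·√T = 19.170939

price = 15.794461
ν = 19.170939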